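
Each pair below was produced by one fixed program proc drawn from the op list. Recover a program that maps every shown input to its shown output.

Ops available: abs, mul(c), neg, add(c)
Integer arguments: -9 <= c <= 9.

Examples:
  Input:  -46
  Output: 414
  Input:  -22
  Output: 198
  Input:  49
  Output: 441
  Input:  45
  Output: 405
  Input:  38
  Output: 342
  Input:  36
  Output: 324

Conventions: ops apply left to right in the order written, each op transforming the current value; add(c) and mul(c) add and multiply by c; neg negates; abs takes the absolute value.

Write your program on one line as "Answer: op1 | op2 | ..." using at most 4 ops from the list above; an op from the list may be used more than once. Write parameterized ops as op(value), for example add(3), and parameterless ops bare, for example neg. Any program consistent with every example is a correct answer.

abs | neg | mul(9) | abs

Check, running the answer program on each example:
  -46 -> 46 -> -46 -> -414 -> 414
  -22 -> 22 -> -22 -> -198 -> 198
  49 -> 49 -> -49 -> -441 -> 441
  45 -> 45 -> -45 -> -405 -> 405
  38 -> 38 -> -38 -> -342 -> 342
  36 -> 36 -> -36 -> -324 -> 324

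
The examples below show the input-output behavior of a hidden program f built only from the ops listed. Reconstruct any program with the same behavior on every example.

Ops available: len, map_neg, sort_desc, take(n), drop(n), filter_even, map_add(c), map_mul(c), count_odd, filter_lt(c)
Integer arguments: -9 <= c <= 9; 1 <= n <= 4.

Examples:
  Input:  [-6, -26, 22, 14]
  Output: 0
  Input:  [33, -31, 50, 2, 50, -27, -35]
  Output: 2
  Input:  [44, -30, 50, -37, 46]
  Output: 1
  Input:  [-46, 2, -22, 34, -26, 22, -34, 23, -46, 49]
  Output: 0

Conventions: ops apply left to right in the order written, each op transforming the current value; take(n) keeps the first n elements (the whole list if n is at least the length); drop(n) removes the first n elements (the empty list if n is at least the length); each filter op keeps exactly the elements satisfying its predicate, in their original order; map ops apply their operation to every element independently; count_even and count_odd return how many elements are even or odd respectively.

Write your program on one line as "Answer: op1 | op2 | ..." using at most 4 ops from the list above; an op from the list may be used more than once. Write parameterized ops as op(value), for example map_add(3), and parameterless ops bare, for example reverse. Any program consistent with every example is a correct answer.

drop(2) | filter_lt(-2) | count_odd

Check, running the answer program on each example:
  [-6, -26, 22, 14] -> [22, 14] -> [] -> 0
  [33, -31, 50, 2, 50, -27, -35] -> [50, 2, 50, -27, -35] -> [-27, -35] -> 2
  [44, -30, 50, -37, 46] -> [50, -37, 46] -> [-37] -> 1
  [-46, 2, -22, 34, -26, 22, -34, 23, -46, 49] -> [-22, 34, -26, 22, -34, 23, -46, 49] -> [-22, -26, -34, -46] -> 0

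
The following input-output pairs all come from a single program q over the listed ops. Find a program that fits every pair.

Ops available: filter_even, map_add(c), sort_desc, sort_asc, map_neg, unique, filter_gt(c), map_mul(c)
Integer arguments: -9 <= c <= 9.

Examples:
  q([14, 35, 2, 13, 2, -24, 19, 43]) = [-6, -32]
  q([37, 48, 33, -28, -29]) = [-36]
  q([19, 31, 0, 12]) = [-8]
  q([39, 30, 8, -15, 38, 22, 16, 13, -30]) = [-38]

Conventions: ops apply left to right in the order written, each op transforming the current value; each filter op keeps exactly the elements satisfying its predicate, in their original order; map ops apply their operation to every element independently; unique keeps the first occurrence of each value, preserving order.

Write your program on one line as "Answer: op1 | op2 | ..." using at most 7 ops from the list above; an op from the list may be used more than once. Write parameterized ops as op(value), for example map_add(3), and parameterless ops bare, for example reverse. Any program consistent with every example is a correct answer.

map_add(-8) | map_neg | filter_even | filter_gt(0) | map_neg | unique

Check, running the answer program on each example:
  [14, 35, 2, 13, 2, -24, 19, 43] -> [6, 27, -6, 5, -6, -32, 11, 35] -> [-6, -27, 6, -5, 6, 32, -11, -35] -> [-6, 6, 6, 32] -> [6, 6, 32] -> [-6, -6, -32] -> [-6, -32]
  [37, 48, 33, -28, -29] -> [29, 40, 25, -36, -37] -> [-29, -40, -25, 36, 37] -> [-40, 36] -> [36] -> [-36] -> [-36]
  [19, 31, 0, 12] -> [11, 23, -8, 4] -> [-11, -23, 8, -4] -> [8, -4] -> [8] -> [-8] -> [-8]
  [39, 30, 8, -15, 38, 22, 16, 13, -30] -> [31, 22, 0, -23, 30, 14, 8, 5, -38] -> [-31, -22, 0, 23, -30, -14, -8, -5, 38] -> [-22, 0, -30, -14, -8, 38] -> [38] -> [-38] -> [-38]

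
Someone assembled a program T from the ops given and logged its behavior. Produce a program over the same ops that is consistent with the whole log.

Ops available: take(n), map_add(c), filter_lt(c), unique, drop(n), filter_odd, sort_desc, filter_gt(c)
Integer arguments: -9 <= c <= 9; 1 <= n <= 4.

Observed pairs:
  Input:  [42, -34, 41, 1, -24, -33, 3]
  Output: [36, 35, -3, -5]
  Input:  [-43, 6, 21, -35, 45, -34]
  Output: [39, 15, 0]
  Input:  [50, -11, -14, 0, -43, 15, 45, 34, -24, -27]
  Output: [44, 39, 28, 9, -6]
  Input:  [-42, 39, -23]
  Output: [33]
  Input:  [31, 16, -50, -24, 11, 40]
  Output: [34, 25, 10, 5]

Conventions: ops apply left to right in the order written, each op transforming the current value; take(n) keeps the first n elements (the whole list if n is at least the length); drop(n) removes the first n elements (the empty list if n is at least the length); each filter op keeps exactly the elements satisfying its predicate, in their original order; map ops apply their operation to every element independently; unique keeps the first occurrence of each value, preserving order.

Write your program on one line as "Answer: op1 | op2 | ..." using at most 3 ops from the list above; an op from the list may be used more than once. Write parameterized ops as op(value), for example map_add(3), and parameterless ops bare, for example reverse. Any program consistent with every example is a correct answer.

filter_gt(-6) | sort_desc | map_add(-6)

Check, running the answer program on each example:
  [42, -34, 41, 1, -24, -33, 3] -> [42, 41, 1, 3] -> [42, 41, 3, 1] -> [36, 35, -3, -5]
  [-43, 6, 21, -35, 45, -34] -> [6, 21, 45] -> [45, 21, 6] -> [39, 15, 0]
  [50, -11, -14, 0, -43, 15, 45, 34, -24, -27] -> [50, 0, 15, 45, 34] -> [50, 45, 34, 15, 0] -> [44, 39, 28, 9, -6]
  [-42, 39, -23] -> [39] -> [39] -> [33]
  [31, 16, -50, -24, 11, 40] -> [31, 16, 11, 40] -> [40, 31, 16, 11] -> [34, 25, 10, 5]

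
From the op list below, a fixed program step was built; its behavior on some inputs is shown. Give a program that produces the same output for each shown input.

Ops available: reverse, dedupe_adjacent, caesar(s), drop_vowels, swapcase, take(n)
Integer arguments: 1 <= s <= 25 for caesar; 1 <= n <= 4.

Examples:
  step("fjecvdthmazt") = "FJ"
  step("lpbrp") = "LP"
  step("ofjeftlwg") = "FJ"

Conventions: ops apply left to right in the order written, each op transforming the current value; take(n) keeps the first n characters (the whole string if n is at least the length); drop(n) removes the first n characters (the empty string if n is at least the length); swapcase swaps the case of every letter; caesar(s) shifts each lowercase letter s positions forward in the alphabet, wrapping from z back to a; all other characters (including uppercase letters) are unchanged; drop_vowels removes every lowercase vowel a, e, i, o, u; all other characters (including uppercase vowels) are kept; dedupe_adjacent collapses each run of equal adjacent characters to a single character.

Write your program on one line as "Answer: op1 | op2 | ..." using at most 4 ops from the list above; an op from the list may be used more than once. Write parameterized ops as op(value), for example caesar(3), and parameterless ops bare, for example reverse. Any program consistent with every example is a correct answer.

drop_vowels | swapcase | take(2)

Check, running the answer program on each example:
  "fjecvdthmazt" -> "fjcvdthmzt" -> "FJCVDTHMZT" -> "FJ"
  "lpbrp" -> "lpbrp" -> "LPBRP" -> "LP"
  "ofjeftlwg" -> "fjftlwg" -> "FJFTLWG" -> "FJ"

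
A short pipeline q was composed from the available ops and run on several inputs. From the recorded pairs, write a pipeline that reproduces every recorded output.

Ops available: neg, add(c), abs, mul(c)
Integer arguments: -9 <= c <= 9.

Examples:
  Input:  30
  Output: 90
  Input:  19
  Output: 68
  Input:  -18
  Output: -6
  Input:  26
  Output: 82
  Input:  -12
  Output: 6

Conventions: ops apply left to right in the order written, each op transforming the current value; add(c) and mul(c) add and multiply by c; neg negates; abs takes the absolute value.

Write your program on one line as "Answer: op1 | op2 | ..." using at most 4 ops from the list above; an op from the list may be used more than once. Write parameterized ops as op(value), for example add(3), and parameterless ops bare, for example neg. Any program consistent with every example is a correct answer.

add(8) | add(7) | mul(2)

Check, running the answer program on each example:
  30 -> 38 -> 45 -> 90
  19 -> 27 -> 34 -> 68
  -18 -> -10 -> -3 -> -6
  26 -> 34 -> 41 -> 82
  -12 -> -4 -> 3 -> 6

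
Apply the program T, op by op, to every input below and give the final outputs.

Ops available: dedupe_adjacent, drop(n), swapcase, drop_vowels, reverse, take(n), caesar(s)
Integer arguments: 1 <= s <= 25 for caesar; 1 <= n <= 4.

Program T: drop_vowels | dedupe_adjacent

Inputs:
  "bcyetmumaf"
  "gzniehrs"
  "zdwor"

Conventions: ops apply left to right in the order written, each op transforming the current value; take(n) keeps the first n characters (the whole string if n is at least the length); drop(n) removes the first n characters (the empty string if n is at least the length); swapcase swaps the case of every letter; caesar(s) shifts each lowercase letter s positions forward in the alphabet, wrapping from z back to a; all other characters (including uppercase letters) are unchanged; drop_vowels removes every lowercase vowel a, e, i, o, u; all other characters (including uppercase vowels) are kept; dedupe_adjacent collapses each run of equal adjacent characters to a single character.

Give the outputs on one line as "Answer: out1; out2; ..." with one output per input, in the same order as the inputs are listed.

"bcytmf"; "gznhrs"; "zdwr"

Execution, op by op:
  "bcyetmumaf" -> "bcytmmf" -> "bcytmf"
  "gzniehrs" -> "gznhrs" -> "gznhrs"
  "zdwor" -> "zdwr" -> "zdwr"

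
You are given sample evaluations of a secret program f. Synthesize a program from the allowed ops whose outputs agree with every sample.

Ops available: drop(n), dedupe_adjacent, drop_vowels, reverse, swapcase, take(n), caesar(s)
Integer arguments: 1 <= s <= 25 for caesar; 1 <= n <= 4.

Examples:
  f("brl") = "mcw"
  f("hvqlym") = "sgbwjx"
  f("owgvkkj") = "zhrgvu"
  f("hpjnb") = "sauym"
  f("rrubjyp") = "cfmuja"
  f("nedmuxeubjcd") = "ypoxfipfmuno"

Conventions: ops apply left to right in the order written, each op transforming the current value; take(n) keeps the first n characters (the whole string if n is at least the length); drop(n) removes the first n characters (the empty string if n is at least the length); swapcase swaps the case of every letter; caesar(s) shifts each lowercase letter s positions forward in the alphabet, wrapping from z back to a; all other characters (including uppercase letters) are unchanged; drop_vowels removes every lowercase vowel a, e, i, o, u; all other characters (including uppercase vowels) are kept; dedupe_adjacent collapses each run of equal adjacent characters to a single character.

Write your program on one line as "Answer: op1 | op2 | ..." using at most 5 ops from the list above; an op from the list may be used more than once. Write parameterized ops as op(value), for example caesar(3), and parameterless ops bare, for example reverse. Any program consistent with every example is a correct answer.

reverse | caesar(24) | dedupe_adjacent | reverse | caesar(13)

Check, running the answer program on each example:
  "brl" -> "lrb" -> "jpz" -> "jpz" -> "zpj" -> "mcw"
  "hvqlym" -> "mylqvh" -> "kwjotf" -> "kwjotf" -> "ftojwk" -> "sgbwjx"
  "owgvkkj" -> "jkkvgwo" -> "hiiteum" -> "hiteum" -> "muetih" -> "zhrgvu"
  "hpjnb" -> "bnjph" -> "zlhnf" -> "zlhnf" -> "fnhlz" -> "sauym"
  "rrubjyp" -> "pyjburr" -> "nwhzspp" -> "nwhzsp" -> "pszhwn" -> "cfmuja"
  "nedmuxeubjcd" -> "dcjbuexumden" -> "bahzscvskbcl" -> "bahzscvskbcl" -> "lcbksvcszhab" -> "ypoxfipfmuno"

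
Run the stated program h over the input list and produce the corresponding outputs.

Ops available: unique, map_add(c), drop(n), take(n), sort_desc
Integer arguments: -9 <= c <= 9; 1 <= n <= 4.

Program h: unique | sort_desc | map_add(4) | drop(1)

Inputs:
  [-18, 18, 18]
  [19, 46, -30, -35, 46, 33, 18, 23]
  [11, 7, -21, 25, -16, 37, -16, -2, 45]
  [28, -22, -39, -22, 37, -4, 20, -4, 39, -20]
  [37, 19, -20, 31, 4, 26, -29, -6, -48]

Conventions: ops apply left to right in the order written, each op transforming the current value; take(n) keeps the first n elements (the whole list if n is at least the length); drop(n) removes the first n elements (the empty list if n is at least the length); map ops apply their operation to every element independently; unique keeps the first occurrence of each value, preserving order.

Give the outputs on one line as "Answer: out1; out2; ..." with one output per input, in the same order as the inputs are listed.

[-14]; [37, 27, 23, 22, -26, -31]; [41, 29, 15, 11, 2, -12, -17]; [41, 32, 24, 0, -16, -18, -35]; [35, 30, 23, 8, -2, -16, -25, -44]

Execution, op by op:
  [-18, 18, 18] -> [-18, 18] -> [18, -18] -> [22, -14] -> [-14]
  [19, 46, -30, -35, 46, 33, 18, 23] -> [19, 46, -30, -35, 33, 18, 23] -> [46, 33, 23, 19, 18, -30, -35] -> [50, 37, 27, 23, 22, -26, -31] -> [37, 27, 23, 22, -26, -31]
  [11, 7, -21, 25, -16, 37, -16, -2, 45] -> [11, 7, -21, 25, -16, 37, -2, 45] -> [45, 37, 25, 11, 7, -2, -16, -21] -> [49, 41, 29, 15, 11, 2, -12, -17] -> [41, 29, 15, 11, 2, -12, -17]
  [28, -22, -39, -22, 37, -4, 20, -4, 39, -20] -> [28, -22, -39, 37, -4, 20, 39, -20] -> [39, 37, 28, 20, -4, -20, -22, -39] -> [43, 41, 32, 24, 0, -16, -18, -35] -> [41, 32, 24, 0, -16, -18, -35]
  [37, 19, -20, 31, 4, 26, -29, -6, -48] -> [37, 19, -20, 31, 4, 26, -29, -6, -48] -> [37, 31, 26, 19, 4, -6, -20, -29, -48] -> [41, 35, 30, 23, 8, -2, -16, -25, -44] -> [35, 30, 23, 8, -2, -16, -25, -44]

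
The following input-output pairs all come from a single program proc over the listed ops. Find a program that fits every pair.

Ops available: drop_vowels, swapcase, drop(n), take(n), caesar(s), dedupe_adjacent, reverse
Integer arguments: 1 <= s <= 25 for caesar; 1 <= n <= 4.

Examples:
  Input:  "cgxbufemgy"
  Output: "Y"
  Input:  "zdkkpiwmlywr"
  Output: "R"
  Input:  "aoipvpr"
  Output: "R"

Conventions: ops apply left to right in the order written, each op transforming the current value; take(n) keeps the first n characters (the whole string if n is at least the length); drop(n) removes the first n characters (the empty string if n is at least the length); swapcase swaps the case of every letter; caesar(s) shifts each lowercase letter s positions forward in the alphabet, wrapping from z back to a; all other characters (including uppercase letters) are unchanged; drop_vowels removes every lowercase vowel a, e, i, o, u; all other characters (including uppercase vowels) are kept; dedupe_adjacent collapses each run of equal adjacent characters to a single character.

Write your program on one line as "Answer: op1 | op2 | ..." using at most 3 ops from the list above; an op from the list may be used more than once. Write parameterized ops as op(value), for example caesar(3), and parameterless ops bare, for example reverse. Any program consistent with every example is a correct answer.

reverse | take(1) | swapcase

Check, running the answer program on each example:
  "cgxbufemgy" -> "ygmefubxgc" -> "y" -> "Y"
  "zdkkpiwmlywr" -> "rwylmwipkkdz" -> "r" -> "R"
  "aoipvpr" -> "rpvpioa" -> "r" -> "R"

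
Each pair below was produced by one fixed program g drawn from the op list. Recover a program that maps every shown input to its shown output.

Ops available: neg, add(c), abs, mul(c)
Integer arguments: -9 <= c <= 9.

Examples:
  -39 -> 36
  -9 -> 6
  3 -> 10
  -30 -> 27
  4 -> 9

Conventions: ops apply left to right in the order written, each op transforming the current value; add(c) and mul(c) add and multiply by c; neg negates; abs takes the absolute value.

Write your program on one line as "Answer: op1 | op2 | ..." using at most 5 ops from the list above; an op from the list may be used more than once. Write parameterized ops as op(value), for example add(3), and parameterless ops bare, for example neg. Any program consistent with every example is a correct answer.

abs | add(-8) | abs | add(5)

Check, running the answer program on each example:
  -39 -> 39 -> 31 -> 31 -> 36
  -9 -> 9 -> 1 -> 1 -> 6
  3 -> 3 -> -5 -> 5 -> 10
  -30 -> 30 -> 22 -> 22 -> 27
  4 -> 4 -> -4 -> 4 -> 9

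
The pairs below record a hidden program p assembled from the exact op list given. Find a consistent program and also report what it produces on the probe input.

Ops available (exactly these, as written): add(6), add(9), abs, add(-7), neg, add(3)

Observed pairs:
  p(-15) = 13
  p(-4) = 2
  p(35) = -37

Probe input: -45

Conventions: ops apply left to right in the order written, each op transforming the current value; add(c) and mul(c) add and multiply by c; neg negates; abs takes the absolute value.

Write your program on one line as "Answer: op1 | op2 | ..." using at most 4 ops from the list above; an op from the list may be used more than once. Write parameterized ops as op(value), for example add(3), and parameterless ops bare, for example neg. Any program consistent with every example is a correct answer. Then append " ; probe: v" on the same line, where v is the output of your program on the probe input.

add(9) | add(-7) | neg ; probe: 43

Check, running the answer program on each example:
  -15 -> -6 -> -13 -> 13
  -4 -> 5 -> -2 -> 2
  35 -> 44 -> 37 -> -37
  probe: -45 -> -36 -> -43 -> 43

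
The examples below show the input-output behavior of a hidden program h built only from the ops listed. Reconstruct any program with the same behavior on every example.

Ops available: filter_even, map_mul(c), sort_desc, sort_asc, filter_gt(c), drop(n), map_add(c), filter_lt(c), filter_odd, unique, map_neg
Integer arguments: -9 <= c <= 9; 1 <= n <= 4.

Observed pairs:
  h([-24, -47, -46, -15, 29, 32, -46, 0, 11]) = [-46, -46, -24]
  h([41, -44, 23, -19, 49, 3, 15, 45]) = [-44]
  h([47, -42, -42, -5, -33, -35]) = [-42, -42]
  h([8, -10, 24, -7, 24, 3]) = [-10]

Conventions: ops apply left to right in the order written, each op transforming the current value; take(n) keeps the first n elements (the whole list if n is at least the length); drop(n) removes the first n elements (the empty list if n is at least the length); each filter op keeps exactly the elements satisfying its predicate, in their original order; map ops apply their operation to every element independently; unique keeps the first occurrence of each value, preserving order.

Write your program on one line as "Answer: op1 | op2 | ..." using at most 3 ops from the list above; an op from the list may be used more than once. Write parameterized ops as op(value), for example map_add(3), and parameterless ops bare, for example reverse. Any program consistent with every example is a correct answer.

sort_asc | filter_lt(-1) | filter_even

Check, running the answer program on each example:
  [-24, -47, -46, -15, 29, 32, -46, 0, 11] -> [-47, -46, -46, -24, -15, 0, 11, 29, 32] -> [-47, -46, -46, -24, -15] -> [-46, -46, -24]
  [41, -44, 23, -19, 49, 3, 15, 45] -> [-44, -19, 3, 15, 23, 41, 45, 49] -> [-44, -19] -> [-44]
  [47, -42, -42, -5, -33, -35] -> [-42, -42, -35, -33, -5, 47] -> [-42, -42, -35, -33, -5] -> [-42, -42]
  [8, -10, 24, -7, 24, 3] -> [-10, -7, 3, 8, 24, 24] -> [-10, -7] -> [-10]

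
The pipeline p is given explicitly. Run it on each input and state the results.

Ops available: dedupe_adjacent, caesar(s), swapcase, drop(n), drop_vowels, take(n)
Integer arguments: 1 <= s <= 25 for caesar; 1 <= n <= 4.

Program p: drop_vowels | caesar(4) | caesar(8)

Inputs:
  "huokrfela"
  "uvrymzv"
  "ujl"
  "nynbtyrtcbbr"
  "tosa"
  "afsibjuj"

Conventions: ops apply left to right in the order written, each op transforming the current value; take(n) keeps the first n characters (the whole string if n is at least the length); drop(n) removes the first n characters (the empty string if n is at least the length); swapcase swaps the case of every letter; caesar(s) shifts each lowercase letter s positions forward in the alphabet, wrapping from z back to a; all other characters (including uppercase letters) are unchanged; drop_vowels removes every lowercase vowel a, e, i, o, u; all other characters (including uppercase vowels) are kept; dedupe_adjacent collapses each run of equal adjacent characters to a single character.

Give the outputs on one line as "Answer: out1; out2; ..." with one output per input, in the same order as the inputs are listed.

"twdrx"; "hdkylh"; "vx"; "zkznfkdfonnd"; "fe"; "renvv"

Execution, op by op:
  "huokrfela" -> "hkrfl" -> "lovjp" -> "twdrx"
  "uvrymzv" -> "vrymzv" -> "zvcqdz" -> "hdkylh"
  "ujl" -> "jl" -> "np" -> "vx"
  "nynbtyrtcbbr" -> "nynbtyrtcbbr" -> "rcrfxcvxgffv" -> "zkznfkdfonnd"
  "tosa" -> "ts" -> "xw" -> "fe"
  "afsibjuj" -> "fsbjj" -> "jwfnn" -> "renvv"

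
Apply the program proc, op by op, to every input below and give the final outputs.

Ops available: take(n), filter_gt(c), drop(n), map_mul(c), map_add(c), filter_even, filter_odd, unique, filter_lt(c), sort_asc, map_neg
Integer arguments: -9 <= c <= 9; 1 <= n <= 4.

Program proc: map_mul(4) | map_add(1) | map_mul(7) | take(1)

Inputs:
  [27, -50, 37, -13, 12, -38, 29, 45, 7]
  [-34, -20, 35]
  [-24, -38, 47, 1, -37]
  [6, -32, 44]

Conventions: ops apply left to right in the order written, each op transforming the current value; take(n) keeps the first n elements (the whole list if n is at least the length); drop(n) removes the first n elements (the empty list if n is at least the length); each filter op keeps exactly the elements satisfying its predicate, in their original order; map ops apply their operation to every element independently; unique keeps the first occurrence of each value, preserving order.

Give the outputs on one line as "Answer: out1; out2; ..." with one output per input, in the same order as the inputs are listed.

Execution, op by op:
  [27, -50, 37, -13, 12, -38, 29, 45, 7] -> [108, -200, 148, -52, 48, -152, 116, 180, 28] -> [109, -199, 149, -51, 49, -151, 117, 181, 29] -> [763, -1393, 1043, -357, 343, -1057, 819, 1267, 203] -> [763]
  [-34, -20, 35] -> [-136, -80, 140] -> [-135, -79, 141] -> [-945, -553, 987] -> [-945]
  [-24, -38, 47, 1, -37] -> [-96, -152, 188, 4, -148] -> [-95, -151, 189, 5, -147] -> [-665, -1057, 1323, 35, -1029] -> [-665]
  [6, -32, 44] -> [24, -128, 176] -> [25, -127, 177] -> [175, -889, 1239] -> [175]

[763]; [-945]; [-665]; [175]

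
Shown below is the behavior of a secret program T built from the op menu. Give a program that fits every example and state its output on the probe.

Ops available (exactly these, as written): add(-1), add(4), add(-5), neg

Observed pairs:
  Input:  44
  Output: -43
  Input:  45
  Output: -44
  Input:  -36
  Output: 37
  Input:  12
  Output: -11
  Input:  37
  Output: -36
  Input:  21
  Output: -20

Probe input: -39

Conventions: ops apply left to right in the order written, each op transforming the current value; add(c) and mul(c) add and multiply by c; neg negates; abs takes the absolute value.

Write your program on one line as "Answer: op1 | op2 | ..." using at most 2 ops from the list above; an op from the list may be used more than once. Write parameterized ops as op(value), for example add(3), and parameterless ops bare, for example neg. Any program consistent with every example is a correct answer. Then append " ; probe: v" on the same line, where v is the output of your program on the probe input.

add(-1) | neg ; probe: 40

Check, running the answer program on each example:
  44 -> 43 -> -43
  45 -> 44 -> -44
  -36 -> -37 -> 37
  12 -> 11 -> -11
  37 -> 36 -> -36
  21 -> 20 -> -20
  probe: -39 -> -40 -> 40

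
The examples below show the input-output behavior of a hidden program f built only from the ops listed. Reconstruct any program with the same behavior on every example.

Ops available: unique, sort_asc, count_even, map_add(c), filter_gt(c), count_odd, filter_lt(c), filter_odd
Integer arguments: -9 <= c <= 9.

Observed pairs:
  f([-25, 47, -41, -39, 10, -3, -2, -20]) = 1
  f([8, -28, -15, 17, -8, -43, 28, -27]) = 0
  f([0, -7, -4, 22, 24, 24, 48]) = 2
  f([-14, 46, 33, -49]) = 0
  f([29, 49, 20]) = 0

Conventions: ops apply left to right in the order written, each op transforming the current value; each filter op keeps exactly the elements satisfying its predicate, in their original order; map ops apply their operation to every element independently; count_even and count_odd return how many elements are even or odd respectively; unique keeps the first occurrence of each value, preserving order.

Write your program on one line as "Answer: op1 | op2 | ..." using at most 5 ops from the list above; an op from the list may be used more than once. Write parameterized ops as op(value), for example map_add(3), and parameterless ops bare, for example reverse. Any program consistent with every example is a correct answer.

filter_lt(8) | filter_gt(-5) | sort_asc | count_even

Check, running the answer program on each example:
  [-25, 47, -41, -39, 10, -3, -2, -20] -> [-25, -41, -39, -3, -2, -20] -> [-3, -2] -> [-3, -2] -> 1
  [8, -28, -15, 17, -8, -43, 28, -27] -> [-28, -15, -8, -43, -27] -> [] -> [] -> 0
  [0, -7, -4, 22, 24, 24, 48] -> [0, -7, -4] -> [0, -4] -> [-4, 0] -> 2
  [-14, 46, 33, -49] -> [-14, -49] -> [] -> [] -> 0
  [29, 49, 20] -> [] -> [] -> [] -> 0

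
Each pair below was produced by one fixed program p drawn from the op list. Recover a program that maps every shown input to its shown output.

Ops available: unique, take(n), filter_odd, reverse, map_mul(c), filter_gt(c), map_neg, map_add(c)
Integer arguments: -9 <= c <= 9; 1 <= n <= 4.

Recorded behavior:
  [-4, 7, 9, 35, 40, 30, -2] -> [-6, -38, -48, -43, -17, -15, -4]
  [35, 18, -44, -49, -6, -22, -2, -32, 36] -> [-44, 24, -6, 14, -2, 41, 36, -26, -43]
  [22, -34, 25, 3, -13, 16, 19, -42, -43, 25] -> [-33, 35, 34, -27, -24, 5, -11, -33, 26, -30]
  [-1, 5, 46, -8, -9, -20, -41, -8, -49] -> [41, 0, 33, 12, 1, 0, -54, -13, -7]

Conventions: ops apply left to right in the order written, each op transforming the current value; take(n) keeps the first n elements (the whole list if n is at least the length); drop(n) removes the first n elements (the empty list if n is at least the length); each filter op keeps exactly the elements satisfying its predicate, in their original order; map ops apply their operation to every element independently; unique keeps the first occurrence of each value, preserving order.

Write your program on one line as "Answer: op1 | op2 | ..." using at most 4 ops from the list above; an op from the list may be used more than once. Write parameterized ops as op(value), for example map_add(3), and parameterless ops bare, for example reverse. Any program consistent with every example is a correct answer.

reverse | map_neg | map_add(-8)

Check, running the answer program on each example:
  [-4, 7, 9, 35, 40, 30, -2] -> [-2, 30, 40, 35, 9, 7, -4] -> [2, -30, -40, -35, -9, -7, 4] -> [-6, -38, -48, -43, -17, -15, -4]
  [35, 18, -44, -49, -6, -22, -2, -32, 36] -> [36, -32, -2, -22, -6, -49, -44, 18, 35] -> [-36, 32, 2, 22, 6, 49, 44, -18, -35] -> [-44, 24, -6, 14, -2, 41, 36, -26, -43]
  [22, -34, 25, 3, -13, 16, 19, -42, -43, 25] -> [25, -43, -42, 19, 16, -13, 3, 25, -34, 22] -> [-25, 43, 42, -19, -16, 13, -3, -25, 34, -22] -> [-33, 35, 34, -27, -24, 5, -11, -33, 26, -30]
  [-1, 5, 46, -8, -9, -20, -41, -8, -49] -> [-49, -8, -41, -20, -9, -8, 46, 5, -1] -> [49, 8, 41, 20, 9, 8, -46, -5, 1] -> [41, 0, 33, 12, 1, 0, -54, -13, -7]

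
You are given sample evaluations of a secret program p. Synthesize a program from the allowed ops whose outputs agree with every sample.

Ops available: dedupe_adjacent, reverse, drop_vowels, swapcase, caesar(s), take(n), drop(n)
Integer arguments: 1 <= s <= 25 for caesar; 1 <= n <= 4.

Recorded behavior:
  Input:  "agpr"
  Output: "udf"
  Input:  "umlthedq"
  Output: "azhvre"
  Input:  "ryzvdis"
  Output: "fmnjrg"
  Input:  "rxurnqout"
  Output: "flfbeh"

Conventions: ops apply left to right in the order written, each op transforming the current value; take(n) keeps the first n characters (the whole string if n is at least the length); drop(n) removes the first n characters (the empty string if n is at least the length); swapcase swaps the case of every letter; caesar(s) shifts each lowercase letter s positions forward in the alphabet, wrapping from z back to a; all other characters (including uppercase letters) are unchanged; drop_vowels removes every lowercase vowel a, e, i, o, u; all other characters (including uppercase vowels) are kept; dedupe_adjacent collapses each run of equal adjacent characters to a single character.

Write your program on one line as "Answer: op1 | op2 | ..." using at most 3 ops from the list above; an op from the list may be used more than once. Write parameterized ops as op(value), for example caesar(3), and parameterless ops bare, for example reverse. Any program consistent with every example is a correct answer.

drop_vowels | caesar(5) | caesar(9)

Check, running the answer program on each example:
  "agpr" -> "gpr" -> "luw" -> "udf"
  "umlthedq" -> "mlthdq" -> "rqymiv" -> "azhvre"
  "ryzvdis" -> "ryzvds" -> "wdeaix" -> "fmnjrg"
  "rxurnqout" -> "rxrnqt" -> "wcwsvy" -> "flfbeh"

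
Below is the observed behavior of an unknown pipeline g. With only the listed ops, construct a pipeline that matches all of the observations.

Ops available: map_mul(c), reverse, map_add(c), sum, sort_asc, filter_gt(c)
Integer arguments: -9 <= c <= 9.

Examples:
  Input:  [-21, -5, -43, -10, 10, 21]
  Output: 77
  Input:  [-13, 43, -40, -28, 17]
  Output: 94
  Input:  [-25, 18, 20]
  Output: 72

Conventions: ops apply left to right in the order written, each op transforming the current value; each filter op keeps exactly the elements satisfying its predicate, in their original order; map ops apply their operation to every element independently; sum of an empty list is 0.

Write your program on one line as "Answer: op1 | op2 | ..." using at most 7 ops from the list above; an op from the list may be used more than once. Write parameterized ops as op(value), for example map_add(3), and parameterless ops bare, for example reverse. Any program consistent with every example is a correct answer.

map_add(9) | map_add(9) | filter_gt(8) | reverse | map_add(-1) | sum

Check, running the answer program on each example:
  [-21, -5, -43, -10, 10, 21] -> [-12, 4, -34, -1, 19, 30] -> [-3, 13, -25, 8, 28, 39] -> [13, 28, 39] -> [39, 28, 13] -> [38, 27, 12] -> 77
  [-13, 43, -40, -28, 17] -> [-4, 52, -31, -19, 26] -> [5, 61, -22, -10, 35] -> [61, 35] -> [35, 61] -> [34, 60] -> 94
  [-25, 18, 20] -> [-16, 27, 29] -> [-7, 36, 38] -> [36, 38] -> [38, 36] -> [37, 35] -> 72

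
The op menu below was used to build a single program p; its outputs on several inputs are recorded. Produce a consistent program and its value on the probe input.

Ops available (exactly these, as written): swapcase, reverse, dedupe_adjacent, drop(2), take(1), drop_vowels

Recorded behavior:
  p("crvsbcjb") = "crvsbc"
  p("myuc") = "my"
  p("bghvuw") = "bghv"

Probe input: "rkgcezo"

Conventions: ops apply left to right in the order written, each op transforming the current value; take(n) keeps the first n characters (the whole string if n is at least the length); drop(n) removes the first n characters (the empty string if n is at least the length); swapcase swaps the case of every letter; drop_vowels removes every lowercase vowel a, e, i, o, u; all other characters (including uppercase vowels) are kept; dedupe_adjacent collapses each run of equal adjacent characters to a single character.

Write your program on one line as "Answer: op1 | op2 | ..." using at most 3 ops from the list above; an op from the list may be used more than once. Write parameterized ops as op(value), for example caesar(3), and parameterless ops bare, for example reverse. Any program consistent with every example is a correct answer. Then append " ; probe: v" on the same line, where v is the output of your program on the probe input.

reverse | drop(2) | reverse ; probe: "rkgce"

Check, running the answer program on each example:
  "crvsbcjb" -> "bjcbsvrc" -> "cbsvrc" -> "crvsbc"
  "myuc" -> "cuym" -> "ym" -> "my"
  "bghvuw" -> "wuvhgb" -> "vhgb" -> "bghv"
  probe: "rkgcezo" -> "ozecgkr" -> "ecgkr" -> "rkgce"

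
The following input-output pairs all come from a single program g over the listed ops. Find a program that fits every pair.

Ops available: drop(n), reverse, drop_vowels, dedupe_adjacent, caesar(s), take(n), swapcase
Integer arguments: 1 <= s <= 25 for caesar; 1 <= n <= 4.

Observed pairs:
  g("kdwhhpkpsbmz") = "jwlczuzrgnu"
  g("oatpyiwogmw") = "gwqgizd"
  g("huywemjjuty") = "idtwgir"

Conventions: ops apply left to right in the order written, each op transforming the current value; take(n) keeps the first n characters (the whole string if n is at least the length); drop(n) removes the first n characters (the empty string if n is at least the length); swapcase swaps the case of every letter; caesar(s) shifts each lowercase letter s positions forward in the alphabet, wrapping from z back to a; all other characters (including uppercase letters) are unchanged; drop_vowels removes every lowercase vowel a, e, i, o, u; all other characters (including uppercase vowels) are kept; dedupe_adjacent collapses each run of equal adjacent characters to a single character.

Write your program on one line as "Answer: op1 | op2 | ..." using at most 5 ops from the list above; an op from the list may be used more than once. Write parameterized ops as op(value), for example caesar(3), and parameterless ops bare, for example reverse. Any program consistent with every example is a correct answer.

drop_vowels | dedupe_adjacent | caesar(10) | reverse

Check, running the answer program on each example:
  "kdwhhpkpsbmz" -> "kdwhhpkpsbmz" -> "kdwhpkpsbmz" -> "ungrzuzclwj" -> "jwlczuzrgnu"
  "oatpyiwogmw" -> "tpywgmw" -> "tpywgmw" -> "dzigqwg" -> "gwqgizd"
  "huywemjjuty" -> "hywmjjty" -> "hywmjty" -> "rigwtdi" -> "idtwgir"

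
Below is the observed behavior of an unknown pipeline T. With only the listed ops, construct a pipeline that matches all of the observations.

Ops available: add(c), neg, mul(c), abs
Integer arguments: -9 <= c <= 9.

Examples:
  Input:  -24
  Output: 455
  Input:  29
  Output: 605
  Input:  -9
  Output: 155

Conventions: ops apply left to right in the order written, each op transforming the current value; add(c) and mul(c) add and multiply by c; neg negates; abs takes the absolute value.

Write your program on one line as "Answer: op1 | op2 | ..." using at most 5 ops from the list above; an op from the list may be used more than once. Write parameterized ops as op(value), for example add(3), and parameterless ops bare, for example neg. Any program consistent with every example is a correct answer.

mul(4) | add(5) | neg | mul(5) | abs

Check, running the answer program on each example:
  -24 -> -96 -> -91 -> 91 -> 455 -> 455
  29 -> 116 -> 121 -> -121 -> -605 -> 605
  -9 -> -36 -> -31 -> 31 -> 155 -> 155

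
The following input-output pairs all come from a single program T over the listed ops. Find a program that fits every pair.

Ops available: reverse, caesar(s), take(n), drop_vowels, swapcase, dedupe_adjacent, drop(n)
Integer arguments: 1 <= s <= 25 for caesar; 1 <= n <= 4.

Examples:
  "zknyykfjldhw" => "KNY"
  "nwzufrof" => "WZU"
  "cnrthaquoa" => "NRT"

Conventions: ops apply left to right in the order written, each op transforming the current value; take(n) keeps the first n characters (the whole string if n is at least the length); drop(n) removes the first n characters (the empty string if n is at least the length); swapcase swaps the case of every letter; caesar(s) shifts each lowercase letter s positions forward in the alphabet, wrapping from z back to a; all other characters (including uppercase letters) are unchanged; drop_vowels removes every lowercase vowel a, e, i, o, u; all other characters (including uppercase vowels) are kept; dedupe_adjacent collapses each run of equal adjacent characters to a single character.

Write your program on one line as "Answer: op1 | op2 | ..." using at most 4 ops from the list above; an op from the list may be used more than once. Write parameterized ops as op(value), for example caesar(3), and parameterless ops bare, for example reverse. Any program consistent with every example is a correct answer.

drop(1) | dedupe_adjacent | take(3) | swapcase

Check, running the answer program on each example:
  "zknyykfjldhw" -> "knyykfjldhw" -> "knykfjldhw" -> "kny" -> "KNY"
  "nwzufrof" -> "wzufrof" -> "wzufrof" -> "wzu" -> "WZU"
  "cnrthaquoa" -> "nrthaquoa" -> "nrthaquoa" -> "nrt" -> "NRT"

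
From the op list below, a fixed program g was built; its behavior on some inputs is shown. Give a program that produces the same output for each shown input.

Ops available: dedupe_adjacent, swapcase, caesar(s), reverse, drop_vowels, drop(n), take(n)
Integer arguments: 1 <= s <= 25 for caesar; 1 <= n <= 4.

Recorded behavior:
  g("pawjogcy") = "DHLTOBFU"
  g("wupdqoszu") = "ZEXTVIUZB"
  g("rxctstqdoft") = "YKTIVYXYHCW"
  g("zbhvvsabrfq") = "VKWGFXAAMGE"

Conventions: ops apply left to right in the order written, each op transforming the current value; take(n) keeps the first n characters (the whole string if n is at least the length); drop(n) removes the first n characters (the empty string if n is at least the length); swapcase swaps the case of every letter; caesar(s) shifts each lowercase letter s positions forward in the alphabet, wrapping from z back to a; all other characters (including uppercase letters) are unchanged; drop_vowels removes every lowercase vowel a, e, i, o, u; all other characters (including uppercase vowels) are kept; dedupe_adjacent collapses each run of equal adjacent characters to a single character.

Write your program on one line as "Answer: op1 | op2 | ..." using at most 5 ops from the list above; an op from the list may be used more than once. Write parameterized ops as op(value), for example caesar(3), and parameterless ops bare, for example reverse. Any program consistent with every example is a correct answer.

reverse | caesar(24) | caesar(7) | swapcase

Check, running the answer program on each example:
  "pawjogcy" -> "ycgojwap" -> "waemhuyn" -> "dhltobfu" -> "DHLTOBFU"
  "wupdqoszu" -> "uzsoqdpuw" -> "sxqmobnsu" -> "zextviuzb" -> "ZEXTVIUZB"
  "rxctstqdoft" -> "tfodqtstcxr" -> "rdmborqravp" -> "yktivyxyhcw" -> "YKTIVYXYHCW"
  "zbhvvsabrfq" -> "qfrbasvvhbz" -> "odpzyqttfzx" -> "vkwgfxaamge" -> "VKWGFXAAMGE"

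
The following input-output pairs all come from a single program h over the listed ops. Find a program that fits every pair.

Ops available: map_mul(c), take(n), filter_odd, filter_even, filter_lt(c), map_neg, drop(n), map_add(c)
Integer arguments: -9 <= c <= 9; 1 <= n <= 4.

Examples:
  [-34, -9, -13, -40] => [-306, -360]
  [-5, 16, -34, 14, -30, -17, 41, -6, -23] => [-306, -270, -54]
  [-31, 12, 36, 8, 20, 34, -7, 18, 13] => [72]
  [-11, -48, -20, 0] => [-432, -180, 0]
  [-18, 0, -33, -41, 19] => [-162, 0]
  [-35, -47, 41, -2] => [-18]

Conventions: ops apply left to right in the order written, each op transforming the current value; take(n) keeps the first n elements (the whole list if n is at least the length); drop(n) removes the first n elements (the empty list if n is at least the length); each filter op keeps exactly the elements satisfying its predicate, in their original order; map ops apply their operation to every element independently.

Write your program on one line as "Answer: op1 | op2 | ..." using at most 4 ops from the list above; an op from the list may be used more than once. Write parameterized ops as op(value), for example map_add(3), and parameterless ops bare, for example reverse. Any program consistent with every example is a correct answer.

filter_even | filter_lt(9) | map_mul(-9) | map_neg

Check, running the answer program on each example:
  [-34, -9, -13, -40] -> [-34, -40] -> [-34, -40] -> [306, 360] -> [-306, -360]
  [-5, 16, -34, 14, -30, -17, 41, -6, -23] -> [16, -34, 14, -30, -6] -> [-34, -30, -6] -> [306, 270, 54] -> [-306, -270, -54]
  [-31, 12, 36, 8, 20, 34, -7, 18, 13] -> [12, 36, 8, 20, 34, 18] -> [8] -> [-72] -> [72]
  [-11, -48, -20, 0] -> [-48, -20, 0] -> [-48, -20, 0] -> [432, 180, 0] -> [-432, -180, 0]
  [-18, 0, -33, -41, 19] -> [-18, 0] -> [-18, 0] -> [162, 0] -> [-162, 0]
  [-35, -47, 41, -2] -> [-2] -> [-2] -> [18] -> [-18]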